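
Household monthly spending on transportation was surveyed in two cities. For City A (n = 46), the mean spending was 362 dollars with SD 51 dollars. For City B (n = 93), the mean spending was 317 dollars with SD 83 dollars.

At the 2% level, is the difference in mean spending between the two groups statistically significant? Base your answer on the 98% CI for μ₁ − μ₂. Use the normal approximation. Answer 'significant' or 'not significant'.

Per-group SEs: s₁/√n₁ = 51/√46 = 7.5195, s₂/√n₂ = 83/√93 = 8.6067.
Unpooled SE of the difference: √(56.54288025 + 74.07528489) = 11.4288.
Margin of error = z* · SE = 2.326 × 11.4288 = 26.5834.
x̄₁ − x̄₂ = 362 − 317 = 45.0000.
CI: 45.0000 ± 26.5834 = (18.4166, 71.5834).
The interval (18.4166, 71.5834) does not contain 0, so the difference is significant.

significant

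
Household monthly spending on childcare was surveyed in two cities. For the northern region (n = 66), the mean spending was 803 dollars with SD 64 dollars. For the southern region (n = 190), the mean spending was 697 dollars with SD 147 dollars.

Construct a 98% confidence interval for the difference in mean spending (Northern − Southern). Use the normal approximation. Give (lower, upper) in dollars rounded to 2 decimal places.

(75.16, 136.84)

Per-group SEs: s₁/√n₁ = 64/√66 = 7.8779, s₂/√n₂ = 147/√190 = 10.6645.
Unpooled SE of the difference: √(62.06130841 + 113.73156025) = 13.2587.
Margin of error = z* · SE = 2.326 × 13.2587 = 30.8397.
x̄₁ − x̄₂ = 803 − 697 = 106.0000.
CI: 106.0000 ± 30.8397 = (75.16, 136.84).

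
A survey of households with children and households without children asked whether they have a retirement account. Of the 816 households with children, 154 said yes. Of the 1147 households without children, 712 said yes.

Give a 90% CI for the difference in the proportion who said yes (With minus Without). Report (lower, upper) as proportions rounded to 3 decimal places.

First, p̂₁ = 154/816 = 0.1887; p̂₂ = 712/1147 = 0.6207.
The two standard errors are √(0.1887×0.8113/816) = 0.01370 and √(0.6207×0.3793/1147) = 0.01433.
Because the samples are independent, SE_diff = √(0.01370² + 0.01433²) = 0.01983.
Using z* = 1.645 for 90%, ME = 1.645 × 0.01983 = 0.03262.
p̂₁ − p̂₂ = -0.4320; interval -0.4320 ± 0.03262 gives (-0.465, -0.399).

(-0.465, -0.399)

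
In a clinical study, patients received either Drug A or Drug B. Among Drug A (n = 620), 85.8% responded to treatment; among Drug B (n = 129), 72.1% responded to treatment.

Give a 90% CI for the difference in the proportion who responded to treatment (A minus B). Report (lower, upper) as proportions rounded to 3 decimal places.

(0.068, 0.206)

SE₁ = √(p̂₁(1−p̂₁)/n₁) = √(0.8580·0.1420/620) = 0.01402; SE₂ = √(0.7210·0.2790/129) = 0.03949.
Independent samples: SE of the difference = √(SE₁² + SE₂²) = √(0.0001965604 + 0.0015594601) = 0.04190.
z* for 90% confidence is 1.645, so the margin of error is 1.645 × 0.04190 = 0.06893.
Point estimate p̂₁ − p̂₂ = 0.8580 − 0.7210 = 0.1370.
0.1370 ± 0.06893 → (0.068, 0.206).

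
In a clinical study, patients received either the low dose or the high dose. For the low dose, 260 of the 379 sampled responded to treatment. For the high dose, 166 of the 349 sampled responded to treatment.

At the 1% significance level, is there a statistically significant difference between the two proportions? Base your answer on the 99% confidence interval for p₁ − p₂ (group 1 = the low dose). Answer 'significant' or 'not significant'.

Sample proportions: 260/379 = 0.6860, 166/349 = 0.4756.
Each SE is √(p̂(1−p̂)/n): √(0.6860·0.3140/379) = 0.02384 and √(0.4756·0.5244/349) = 0.02673.
SE(p̂₁ − p̂₂) = √(SE₁² + SE₂²) = √(0.0005683456 + 0.0007144929) = 0.03582, since the two samples are independent.
At 99% confidence z* = 2.576; margin = 2.576 × 0.03582 = 0.09227.
The difference is 0.6860 − 0.4756 = 0.2104, so the interval is 0.2104 ± 0.09227 = (0.11813, 0.30267).
The interval (0.11813, 0.30267) does not contain 0, so the difference is significant.

significant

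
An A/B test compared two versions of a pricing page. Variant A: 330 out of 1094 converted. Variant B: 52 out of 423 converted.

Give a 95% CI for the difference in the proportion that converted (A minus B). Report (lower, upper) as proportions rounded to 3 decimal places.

First, p̂₁ = 330/1094 = 0.3016; p̂₂ = 52/423 = 0.1229.
The two standard errors are √(0.3016×0.6984/1094) = 0.01388 and √(0.1229×0.8771/423) = 0.01596.
Because the samples are independent, SE_diff = √(0.01388² + 0.01596²) = 0.02115.
Using z* = 1.960 for 95%, ME = 1.960 × 0.02115 = 0.04145.
p̂₁ − p̂₂ = 0.1787; interval 0.1787 ± 0.04145 gives (0.137, 0.220).

(0.137, 0.220)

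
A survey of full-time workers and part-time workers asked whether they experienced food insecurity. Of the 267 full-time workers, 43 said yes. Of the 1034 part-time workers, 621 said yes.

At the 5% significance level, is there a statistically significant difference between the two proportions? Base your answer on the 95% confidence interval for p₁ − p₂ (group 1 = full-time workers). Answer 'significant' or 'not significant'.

Sample proportions: 43/267 = 0.1610, 621/1034 = 0.6006.
Each SE is √(p̂(1−p̂)/n): √(0.1610·0.8390/267) = 0.02249 and √(0.6006·0.3994/1034) = 0.01523.
SE(p̂₁ − p̂₂) = √(SE₁² + SE₂²) = √(0.0005058001 + 0.0002319529) = 0.02716, since the two samples are independent.
At 95% confidence z* = 1.960; margin = 1.960 × 0.02716 = 0.05323.
The difference is 0.1610 − 0.6006 = -0.4396, so the interval is -0.4396 ± 0.05323 = (-0.49283, -0.38637).
The interval (-0.49283, -0.38637) does not contain 0, so the difference is significant.

significant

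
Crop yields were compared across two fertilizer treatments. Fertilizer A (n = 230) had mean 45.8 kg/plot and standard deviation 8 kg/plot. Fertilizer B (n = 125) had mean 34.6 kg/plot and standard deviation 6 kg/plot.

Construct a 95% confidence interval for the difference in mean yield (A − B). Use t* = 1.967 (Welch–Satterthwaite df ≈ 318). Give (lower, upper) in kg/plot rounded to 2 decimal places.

(9.72, 12.68)

SE₁ = s₁/√n₁ = 8/√230 = 0.5275; SE₂ = 6/√125 = 0.5367.
Independent samples, unequal variances: SE_diff = √(SE₁² + SE₂²) = √(0.27825625 + 0.28804689) = 0.7525.
t* = 1.967, so margin of error = 1.967 × 0.7525 = 1.4802.
Difference in means = 45.8 − 34.6 = 11.2000.
11.2000 ± 1.4802 → (9.72, 12.68).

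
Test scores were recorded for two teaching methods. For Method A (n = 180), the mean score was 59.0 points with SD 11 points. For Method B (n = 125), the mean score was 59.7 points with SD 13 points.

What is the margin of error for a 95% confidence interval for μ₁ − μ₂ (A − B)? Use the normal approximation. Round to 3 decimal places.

SE₁ = s₁/√n₁ = 11/√180 = 0.8199; SE₂ = 13/√125 = 1.1628.
Independent samples, unequal variances: SE_diff = √(SE₁² + SE₂²) = √(0.67223601 + 1.35210384) = 1.4228.
z* = 1.960, so margin of error = 1.960 × 1.4228 = 2.7887.

2.789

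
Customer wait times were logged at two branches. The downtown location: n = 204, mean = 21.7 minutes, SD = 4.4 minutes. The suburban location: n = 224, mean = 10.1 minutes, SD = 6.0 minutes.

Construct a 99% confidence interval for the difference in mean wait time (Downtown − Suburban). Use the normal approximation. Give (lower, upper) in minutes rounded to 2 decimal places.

Per-group SEs: s₁/√n₁ = 4.4/√204 = 0.3081, s₂/√n₂ = 6.0/√224 = 0.4009.
Unpooled SE of the difference: √(0.09492561 + 0.16072081) = 0.5056.
Margin of error = z* · SE = 2.576 × 0.5056 = 1.3024.
x̄₁ − x̄₂ = 21.7 − 10.1 = 11.6000.
CI: 11.6000 ± 1.3024 = (10.30, 12.90).

(10.30, 12.90)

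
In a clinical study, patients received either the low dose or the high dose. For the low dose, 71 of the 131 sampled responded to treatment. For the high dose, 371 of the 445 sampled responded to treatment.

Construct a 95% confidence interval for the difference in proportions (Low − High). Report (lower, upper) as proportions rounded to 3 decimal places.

(-0.384, -0.200)

First, p̂₁ = 71/131 = 0.5420; p̂₂ = 371/445 = 0.8337.
The two standard errors are √(0.5420×0.4580/131) = 0.04353 and √(0.8337×0.1663/445) = 0.01765.
Because the samples are independent, SE_diff = √(0.04353² + 0.01765²) = 0.04697.
Using z* = 1.960 for 95%, ME = 1.960 × 0.04697 = 0.09206.
p̂₁ − p̂₂ = -0.2917; interval -0.2917 ± 0.09206 gives (-0.384, -0.200).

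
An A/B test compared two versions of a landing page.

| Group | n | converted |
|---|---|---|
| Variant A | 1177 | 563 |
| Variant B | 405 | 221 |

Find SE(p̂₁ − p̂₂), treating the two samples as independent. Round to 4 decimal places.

p̂₁ = 563/1177 = 0.4783 and p̂₂ = 221/405 = 0.5457.
SE₁ = √(p̂₁(1−p̂₁)/n₁) = √(0.4783·0.5217/1177) = 0.01456; SE₂ = √(0.5457·0.4543/405) = 0.02474.
Independent samples: SE of the difference = √(SE₁² + SE₂²) = √(0.0002119936 + 0.0006120676) = 0.02871.

0.0287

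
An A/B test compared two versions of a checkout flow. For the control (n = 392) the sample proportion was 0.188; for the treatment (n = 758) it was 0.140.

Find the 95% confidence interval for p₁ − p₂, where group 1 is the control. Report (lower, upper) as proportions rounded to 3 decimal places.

The two standard errors are √(0.1880×0.8120/392) = 0.01973 and √(0.1400×0.8600/758) = 0.01260.
Because the samples are independent, SE_diff = √(0.01973² + 0.01260²) = 0.02341.
Using z* = 1.960 for 95%, ME = 1.960 × 0.02341 = 0.04588.
p̂₁ − p̂₂ = 0.0480; interval 0.0480 ± 0.04588 gives (0.002, 0.094).

(0.002, 0.094)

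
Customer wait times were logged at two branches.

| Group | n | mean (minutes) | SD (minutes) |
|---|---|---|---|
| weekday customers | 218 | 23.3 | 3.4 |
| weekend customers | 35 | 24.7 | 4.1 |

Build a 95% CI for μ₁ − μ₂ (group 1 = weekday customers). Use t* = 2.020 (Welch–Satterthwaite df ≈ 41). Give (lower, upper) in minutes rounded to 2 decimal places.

(-2.88, 0.08)

SE₁ = s₁/√n₁ = 3.4/√218 = 0.2303; SE₂ = 4.1/√35 = 0.6930.
Independent samples, unequal variances: SE_diff = √(SE₁² + SE₂²) = √(0.05303809 + 0.480249) = 0.7303.
t* = 2.020, so margin of error = 2.020 × 0.7303 = 1.4752.
Difference in means = 23.3 − 24.7 = -1.4000.
-1.4000 ± 1.4752 → (-2.88, 0.08).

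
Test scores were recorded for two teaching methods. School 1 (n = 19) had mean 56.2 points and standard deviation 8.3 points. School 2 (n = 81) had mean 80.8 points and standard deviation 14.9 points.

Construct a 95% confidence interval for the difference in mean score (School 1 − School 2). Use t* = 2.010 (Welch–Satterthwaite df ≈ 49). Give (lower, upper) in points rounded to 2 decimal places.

(-29.67, -19.53)

Per-group SEs: s₁/√n₁ = 8.3/√19 = 1.9042, s₂/√n₂ = 14.9/√81 = 1.6556.
Unpooled SE of the difference: √(3.62597764 + 2.74101136) = 2.5233.
Margin of error = t* · SE = 2.010 × 2.5233 = 5.0718.
x̄₁ − x̄₂ = 56.2 − 80.8 = -24.6000.
CI: -24.6000 ± 5.0718 = (-29.67, -19.53).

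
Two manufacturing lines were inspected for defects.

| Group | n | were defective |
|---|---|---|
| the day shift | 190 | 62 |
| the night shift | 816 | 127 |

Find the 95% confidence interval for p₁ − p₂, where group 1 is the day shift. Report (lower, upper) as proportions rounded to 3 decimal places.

First, p̂₁ = 62/190 = 0.3263; p̂₂ = 127/816 = 0.1556.
The two standard errors are √(0.3263×0.6737/190) = 0.03401 and √(0.1556×0.8444/816) = 0.01269.
Because the samples are independent, SE_diff = √(0.03401² + 0.01269²) = 0.03630.
Using z* = 1.960 for 95%, ME = 1.960 × 0.03630 = 0.07115.
p̂₁ − p̂₂ = 0.1707; interval 0.1707 ± 0.07115 gives (0.100, 0.242).

(0.100, 0.242)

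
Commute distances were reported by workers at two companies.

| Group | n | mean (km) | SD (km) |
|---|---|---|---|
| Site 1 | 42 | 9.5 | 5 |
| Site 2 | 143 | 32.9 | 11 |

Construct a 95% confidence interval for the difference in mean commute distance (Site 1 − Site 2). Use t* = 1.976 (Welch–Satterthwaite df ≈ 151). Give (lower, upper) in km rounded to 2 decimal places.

(-25.77, -21.03)

Standard errors of each mean: 5/√42 = 0.7715 and 11/√143 = 0.9199.
SE(x̄₁ − x̄₂) = √(0.7715² + 0.9199²) = 1.2006 for independent samples with unequal variances.
With t* = 1.976, the margin is 1.976 × 1.2006 = 2.3724.
x̄₁ − x̄₂ = 9.5 − 32.9 = -23.4000; the interval is -23.4000 ± 2.3724 = (-25.77, -21.03).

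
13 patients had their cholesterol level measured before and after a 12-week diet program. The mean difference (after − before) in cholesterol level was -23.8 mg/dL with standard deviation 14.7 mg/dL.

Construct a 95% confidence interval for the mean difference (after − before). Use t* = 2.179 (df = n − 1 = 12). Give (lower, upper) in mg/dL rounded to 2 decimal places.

(-32.68, -14.92)

Paired design: SE = s_d/√n = 14.7/√13 = 4.0770.
t* = 2.179; margin of error = 2.179 × 4.0770 = 8.8838.
-23.8 ± 8.8838 → (-32.68, -14.92).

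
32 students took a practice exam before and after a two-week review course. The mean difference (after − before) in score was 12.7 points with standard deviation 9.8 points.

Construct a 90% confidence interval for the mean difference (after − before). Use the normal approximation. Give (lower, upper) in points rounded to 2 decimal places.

(9.85, 15.55)

This is a matched-pairs design, so SE = s_d/√n = 9.8/√32 = 1.7324.
Margin = 1.645 × 1.7324 = 2.8498; the interval is 12.7 ± 2.8498 = (9.85, 15.55).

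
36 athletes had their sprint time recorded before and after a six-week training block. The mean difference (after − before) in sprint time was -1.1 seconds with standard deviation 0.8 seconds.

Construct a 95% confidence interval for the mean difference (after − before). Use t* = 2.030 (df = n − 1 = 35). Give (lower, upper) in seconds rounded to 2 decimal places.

This is a matched-pairs design, so SE = s_d/√n = 0.8/√36 = 0.1333.
Margin = 2.030 × 0.1333 = 0.2706; the interval is -1.1 ± 0.2706 = (-1.37, -0.83).

(-1.37, -0.83)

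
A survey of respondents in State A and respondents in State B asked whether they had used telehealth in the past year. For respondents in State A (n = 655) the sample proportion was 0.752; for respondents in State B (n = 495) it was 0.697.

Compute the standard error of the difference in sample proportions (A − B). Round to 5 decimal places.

0.02667

Each SE is √(p̂(1−p̂)/n): √(0.7520·0.2480/655) = 0.01687 and √(0.6970·0.3030/495) = 0.02066.
SE(p̂₁ − p̂₂) = √(SE₁² + SE₂²) = √(0.0002845969 + 0.0004268356) = 0.02667, since the two samples are independent.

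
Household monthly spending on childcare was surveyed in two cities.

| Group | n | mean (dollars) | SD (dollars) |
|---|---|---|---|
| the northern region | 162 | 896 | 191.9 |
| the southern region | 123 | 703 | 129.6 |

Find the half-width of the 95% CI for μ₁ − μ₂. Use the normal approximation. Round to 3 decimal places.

37.388

SE₁ = s₁/√n₁ = 191.9/√162 = 15.0771; SE₂ = 129.6/√123 = 11.6856.
Independent samples, unequal variances: SE_diff = √(SE₁² + SE₂²) = √(227.31894441 + 136.55324736) = 19.0754.
z* = 1.960, so margin of error = 1.960 × 19.0754 = 37.3878.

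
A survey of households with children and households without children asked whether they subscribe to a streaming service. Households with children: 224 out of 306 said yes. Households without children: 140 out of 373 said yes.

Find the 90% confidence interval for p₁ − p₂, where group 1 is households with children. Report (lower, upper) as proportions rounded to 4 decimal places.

p̂₁ = 224/306 = 0.7320 and p̂₂ = 140/373 = 0.3753.
SE₁ = √(p̂₁(1−p̂₁)/n₁) = √(0.7320·0.2680/306) = 0.02532; SE₂ = √(0.3753·0.6247/373) = 0.02507.
Independent samples: SE of the difference = √(SE₁² + SE₂²) = √(0.0006411024 + 0.0006285049) = 0.03563.
z* for 90% confidence is 1.645, so the margin of error is 1.645 × 0.03563 = 0.05861.
Point estimate p̂₁ − p̂₂ = 0.7320 − 0.3753 = 0.3567.
0.3567 ± 0.05861 → (0.2981, 0.4153).

(0.2981, 0.4153)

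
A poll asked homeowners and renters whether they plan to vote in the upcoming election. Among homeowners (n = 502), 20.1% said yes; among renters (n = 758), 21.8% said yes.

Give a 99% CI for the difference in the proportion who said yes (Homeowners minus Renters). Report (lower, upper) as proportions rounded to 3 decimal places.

The two standard errors are √(0.2010×0.7990/502) = 0.01789 and √(0.2180×0.7820/758) = 0.01500.
Because the samples are independent, SE_diff = √(0.01789² + 0.01500²) = 0.02335.
Using z* = 2.576 for 99%, ME = 2.576 × 0.02335 = 0.06015.
p̂₁ − p̂₂ = -0.0170; interval -0.0170 ± 0.06015 gives (-0.077, 0.043).

(-0.077, 0.043)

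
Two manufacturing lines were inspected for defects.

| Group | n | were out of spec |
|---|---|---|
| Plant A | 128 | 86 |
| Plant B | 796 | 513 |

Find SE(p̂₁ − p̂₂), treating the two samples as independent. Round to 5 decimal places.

0.04484

Sample proportions: 86/128 = 0.6719, 513/796 = 0.6445.
Each SE is √(p̂(1−p̂)/n): √(0.6719·0.3281/128) = 0.04150 and √(0.6445·0.3555/796) = 0.01697.
SE(p̂₁ − p̂₂) = √(SE₁² + SE₂²) = √(0.00172225 + 0.0002879809) = 0.04484, since the two samples are independent.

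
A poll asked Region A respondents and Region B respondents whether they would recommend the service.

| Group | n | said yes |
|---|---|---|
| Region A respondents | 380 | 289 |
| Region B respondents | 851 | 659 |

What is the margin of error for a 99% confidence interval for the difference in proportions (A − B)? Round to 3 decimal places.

p̂₁ = 289/380 = 0.7605 and p̂₂ = 659/851 = 0.7744.
SE₁ = √(p̂₁(1−p̂₁)/n₁) = √(0.7605·0.2395/380) = 0.02189; SE₂ = √(0.7744·0.2256/851) = 0.01433.
Independent samples: SE of the difference = √(SE₁² + SE₂²) = √(0.0004791721 + 0.0002053489) = 0.02616.
z* for 99% confidence is 2.576, so the margin of error is 2.576 × 0.02616 = 0.06739.

0.067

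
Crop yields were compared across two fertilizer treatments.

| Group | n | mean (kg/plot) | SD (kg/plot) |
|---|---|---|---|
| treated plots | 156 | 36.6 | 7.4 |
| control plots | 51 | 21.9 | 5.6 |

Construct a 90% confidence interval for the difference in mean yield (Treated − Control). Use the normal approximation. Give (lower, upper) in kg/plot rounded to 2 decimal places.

(13.08, 16.32)

Per-group SEs: s₁/√n₁ = 7.4/√156 = 0.5925, s₂/√n₂ = 5.6/√51 = 0.7842.
Unpooled SE of the difference: √(0.35105625 + 0.61496964) = 0.9829.
Margin of error = z* · SE = 1.645 × 0.9829 = 1.6169.
x̄₁ − x̄₂ = 36.6 − 21.9 = 14.7000.
CI: 14.7000 ± 1.6169 = (13.08, 16.32).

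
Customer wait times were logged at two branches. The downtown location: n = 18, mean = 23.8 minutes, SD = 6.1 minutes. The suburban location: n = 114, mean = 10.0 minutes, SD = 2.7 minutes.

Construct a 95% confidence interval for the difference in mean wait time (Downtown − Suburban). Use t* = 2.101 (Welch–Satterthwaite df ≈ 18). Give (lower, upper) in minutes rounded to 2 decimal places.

(10.73, 16.87)

Standard errors of each mean: 6.1/√18 = 1.4378 and 2.7/√114 = 0.2529.
SE(x̄₁ − x̄₂) = √(1.4378² + 0.2529²) = 1.4599 for independent samples with unequal variances.
With t* = 2.101, the margin is 2.101 × 1.4599 = 3.0672.
x̄₁ − x̄₂ = 23.8 − 10.0 = 13.8000; the interval is 13.8000 ± 3.0672 = (10.73, 16.87).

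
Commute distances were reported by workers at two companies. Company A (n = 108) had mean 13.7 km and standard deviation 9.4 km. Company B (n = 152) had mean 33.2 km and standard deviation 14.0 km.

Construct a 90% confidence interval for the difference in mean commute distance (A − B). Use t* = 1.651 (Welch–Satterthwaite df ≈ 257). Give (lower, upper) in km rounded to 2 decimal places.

Standard errors of each mean: 9.4/√108 = 0.9045 and 14.0/√152 = 1.1355.
SE(x̄₁ − x̄₂) = √(0.9045² + 1.1355²) = 1.4517 for independent samples with unequal variances.
With t* = 1.651, the margin is 1.651 × 1.4517 = 2.3968.
x̄₁ − x̄₂ = 13.7 − 33.2 = -19.5000; the interval is -19.5000 ± 2.3968 = (-21.90, -17.10).

(-21.90, -17.10)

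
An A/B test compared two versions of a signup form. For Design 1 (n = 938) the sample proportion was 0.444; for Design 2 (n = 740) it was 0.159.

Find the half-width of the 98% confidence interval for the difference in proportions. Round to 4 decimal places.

Each SE is √(p̂(1−p̂)/n): √(0.4440·0.5560/938) = 0.01622 and √(0.1590·0.8410/740) = 0.01344.
SE(p̂₁ − p̂₂) = √(SE₁² + SE₂²) = √(0.0002630884 + 0.0001806336) = 0.02106, since the two samples are independent.
At 98% confidence z* = 2.326; margin = 2.326 × 0.02106 = 0.04899.

0.0490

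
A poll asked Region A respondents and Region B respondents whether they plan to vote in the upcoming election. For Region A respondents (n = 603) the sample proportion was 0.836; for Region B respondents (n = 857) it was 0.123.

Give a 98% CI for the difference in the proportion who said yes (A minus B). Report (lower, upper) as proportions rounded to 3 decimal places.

(0.669, 0.757)

The two standard errors are √(0.8360×0.1640/603) = 0.01508 and √(0.1230×0.8770/857) = 0.01122.
Because the samples are independent, SE_diff = √(0.01508² + 0.01122²) = 0.01880.
Using z* = 2.326 for 98%, ME = 2.326 × 0.01880 = 0.04373.
p̂₁ − p̂₂ = 0.7130; interval 0.7130 ± 0.04373 gives (0.669, 0.757).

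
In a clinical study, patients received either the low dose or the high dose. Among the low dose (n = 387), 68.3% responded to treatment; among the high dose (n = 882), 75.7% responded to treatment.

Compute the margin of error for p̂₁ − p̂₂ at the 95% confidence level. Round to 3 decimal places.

Each SE is √(p̂(1−p̂)/n): √(0.6830·0.3170/387) = 0.02365 and √(0.7570·0.2430/882) = 0.01444.
SE(p̂₁ − p̂₂) = √(SE₁² + SE₂²) = √(0.0005593225 + 0.0002085136) = 0.02771, since the two samples are independent.
At 95% confidence z* = 1.960; margin = 1.960 × 0.02771 = 0.05431.

0.054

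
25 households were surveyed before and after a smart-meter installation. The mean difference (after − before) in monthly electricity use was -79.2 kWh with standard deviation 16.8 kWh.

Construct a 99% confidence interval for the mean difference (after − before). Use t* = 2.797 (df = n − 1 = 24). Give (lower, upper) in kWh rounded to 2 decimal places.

This is a matched-pairs design, so SE = s_d/√n = 16.8/√25 = 3.3600.
Margin = 2.797 × 3.3600 = 9.3979; the interval is -79.2 ± 9.3979 = (-88.60, -69.80).

(-88.60, -69.80)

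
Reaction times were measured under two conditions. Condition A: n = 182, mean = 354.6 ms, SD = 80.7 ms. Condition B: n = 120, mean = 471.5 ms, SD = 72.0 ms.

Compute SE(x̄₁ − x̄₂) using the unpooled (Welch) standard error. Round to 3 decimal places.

Per-group SEs: s₁/√n₁ = 80.7/√182 = 5.9819, s₂/√n₂ = 72.0/√120 = 6.5727.
Unpooled SE of the difference: √(35.78312761 + 43.20038529) = 8.8873.

8.887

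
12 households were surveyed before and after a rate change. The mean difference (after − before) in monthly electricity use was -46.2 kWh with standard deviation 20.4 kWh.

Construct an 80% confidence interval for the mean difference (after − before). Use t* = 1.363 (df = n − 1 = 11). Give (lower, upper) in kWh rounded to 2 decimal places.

(-54.23, -38.17)

Paired design: SE = s_d/√n = 20.4/√12 = 5.8890.
t* = 1.363; margin of error = 1.363 × 5.8890 = 8.0267.
-46.2 ± 8.0267 → (-54.23, -38.17).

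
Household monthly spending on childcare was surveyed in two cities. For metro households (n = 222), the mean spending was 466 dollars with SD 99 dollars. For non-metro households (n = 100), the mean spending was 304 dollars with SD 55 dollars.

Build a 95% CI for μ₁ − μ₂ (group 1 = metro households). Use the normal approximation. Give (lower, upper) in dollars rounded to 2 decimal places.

SE₁ = s₁/√n₁ = 99/√222 = 6.6444; SE₂ = 55/√100 = 5.5000.
Independent samples, unequal variances: SE_diff = √(SE₁² + SE₂²) = √(44.14805136 + 30.25) = 8.6254.
z* = 1.960, so margin of error = 1.960 × 8.6254 = 16.9058.
Difference in means = 466 − 304 = 162.0000.
162.0000 ± 16.9058 → (145.09, 178.91).

(145.09, 178.91)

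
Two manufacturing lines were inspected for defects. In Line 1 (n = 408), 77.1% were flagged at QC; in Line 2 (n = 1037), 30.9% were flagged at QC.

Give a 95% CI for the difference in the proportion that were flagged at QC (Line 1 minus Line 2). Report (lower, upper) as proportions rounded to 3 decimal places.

(0.412, 0.512)

Each SE is √(p̂(1−p̂)/n): √(0.7710·0.2290/408) = 0.02080 and √(0.3090·0.6910/1037) = 0.01435.
SE(p̂₁ − p̂₂) = √(SE₁² + SE₂²) = √(0.00043264 + 0.0002059225) = 0.02527, since the two samples are independent.
At 95% confidence z* = 1.960; margin = 1.960 × 0.02527 = 0.04953.
The difference is 0.7710 − 0.3090 = 0.4620, so the interval is 0.4620 ± 0.04953 = (0.412, 0.512).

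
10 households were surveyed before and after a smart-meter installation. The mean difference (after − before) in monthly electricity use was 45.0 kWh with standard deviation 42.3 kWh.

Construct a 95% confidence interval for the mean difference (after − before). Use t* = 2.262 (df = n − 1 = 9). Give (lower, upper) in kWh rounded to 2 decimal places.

(14.74, 75.26)

Paired design: SE = s_d/√n = 42.3/√10 = 13.3764.
t* = 2.262; margin of error = 2.262 × 13.3764 = 30.2574.
45.0 ± 30.2574 → (14.74, 75.26).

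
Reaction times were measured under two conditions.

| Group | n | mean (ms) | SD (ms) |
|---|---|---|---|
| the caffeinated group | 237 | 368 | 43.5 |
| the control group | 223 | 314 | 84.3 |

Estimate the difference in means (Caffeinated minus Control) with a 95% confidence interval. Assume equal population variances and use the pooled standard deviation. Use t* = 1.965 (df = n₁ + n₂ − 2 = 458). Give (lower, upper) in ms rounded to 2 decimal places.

Pooled variance s_p² = [236·43.5² + 222·84.3²] / (237+223−2) = 4419.6764, so s_p = 66.4806.
SE_diff = s_p·√(1/n₁ + 1/n₂) = 66.4806·√(1/237 + 1/223) = 6.2022.
t* = 1.965; margin = 1.965 × 6.2022 = 12.1873.
Difference = 368 − 314 = 54.0000.
54.0000 ± 12.1873 → (41.81, 66.19).

(41.81, 66.19)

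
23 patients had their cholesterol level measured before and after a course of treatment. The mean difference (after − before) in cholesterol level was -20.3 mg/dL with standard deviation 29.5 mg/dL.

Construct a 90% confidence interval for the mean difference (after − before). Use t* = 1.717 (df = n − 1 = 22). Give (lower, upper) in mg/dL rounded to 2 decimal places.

Paired design: SE = s_d/√n = 29.5/√23 = 6.1512.
t* = 1.717; margin of error = 1.717 × 6.1512 = 10.5616.
-20.3 ± 10.5616 → (-30.86, -9.74).

(-30.86, -9.74)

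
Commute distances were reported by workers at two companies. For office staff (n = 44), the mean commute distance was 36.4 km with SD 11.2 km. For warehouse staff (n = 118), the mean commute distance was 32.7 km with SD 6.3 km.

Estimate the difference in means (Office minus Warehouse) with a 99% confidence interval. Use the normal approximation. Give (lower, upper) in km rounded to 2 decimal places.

(-0.90, 8.30)

Per-group SEs: s₁/√n₁ = 11.2/√44 = 1.6885, s₂/√n₂ = 6.3/√118 = 0.5800.
Unpooled SE of the difference: √(2.85103225 + 0.3364) = 1.7853.
Margin of error = z* · SE = 2.576 × 1.7853 = 4.5989.
x̄₁ − x̄₂ = 36.4 − 32.7 = 3.7000.
CI: 3.7000 ± 4.5989 = (-0.90, 8.30).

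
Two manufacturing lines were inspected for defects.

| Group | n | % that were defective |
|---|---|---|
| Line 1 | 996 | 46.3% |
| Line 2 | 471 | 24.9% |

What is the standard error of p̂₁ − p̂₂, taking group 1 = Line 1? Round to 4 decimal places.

0.0254

Each SE is √(p̂(1−p̂)/n): √(0.4630·0.5370/996) = 0.01580 and √(0.2490·0.7510/471) = 0.01993.
SE(p̂₁ − p̂₂) = √(SE₁² + SE₂²) = √(0.00024964 + 0.0003972049) = 0.02543, since the two samples are independent.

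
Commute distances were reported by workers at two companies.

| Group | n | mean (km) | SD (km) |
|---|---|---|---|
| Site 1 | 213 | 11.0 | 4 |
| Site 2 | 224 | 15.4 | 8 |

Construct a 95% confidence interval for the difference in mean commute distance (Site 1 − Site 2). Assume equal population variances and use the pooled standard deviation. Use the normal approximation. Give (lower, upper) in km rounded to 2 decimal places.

Pooled variance s_p² = [212·4² + 223·8²] / (213+224−2) = 40.6069, so s_p = 6.3724.
SE_diff = s_p·√(1/n₁ + 1/n₂) = 6.3724·√(1/213 + 1/224) = 0.6099.
z* = 1.960; margin = 1.960 × 0.6099 = 1.1954.
Difference = 11.0 − 15.4 = -4.4000.
-4.4000 ± 1.1954 → (-5.60, -3.20).

(-5.60, -3.20)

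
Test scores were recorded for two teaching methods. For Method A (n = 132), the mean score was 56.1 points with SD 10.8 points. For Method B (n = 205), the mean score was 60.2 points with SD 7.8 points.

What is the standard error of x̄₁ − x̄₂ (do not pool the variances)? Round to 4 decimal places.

1.0865

Per-group SEs: s₁/√n₁ = 10.8/√132 = 0.9400, s₂/√n₂ = 7.8/√205 = 0.5448.
Unpooled SE of the difference: √(0.8836 + 0.29680704) = 1.0865.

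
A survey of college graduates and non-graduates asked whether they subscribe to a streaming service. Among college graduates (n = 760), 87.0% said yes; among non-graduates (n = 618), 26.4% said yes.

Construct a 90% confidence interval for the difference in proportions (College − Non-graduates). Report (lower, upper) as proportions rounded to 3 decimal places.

Each SE is √(p̂(1−p̂)/n): √(0.8700·0.1300/760) = 0.01220 and √(0.2640·0.7360/618) = 0.01773.
SE(p̂₁ − p̂₂) = √(SE₁² + SE₂²) = √(0.00014884 + 0.0003143529) = 0.02152, since the two samples are independent.
At 90% confidence z* = 1.645; margin = 1.645 × 0.02152 = 0.03540.
The difference is 0.8700 − 0.2640 = 0.6060, so the interval is 0.6060 ± 0.03540 = (0.571, 0.641).

(0.571, 0.641)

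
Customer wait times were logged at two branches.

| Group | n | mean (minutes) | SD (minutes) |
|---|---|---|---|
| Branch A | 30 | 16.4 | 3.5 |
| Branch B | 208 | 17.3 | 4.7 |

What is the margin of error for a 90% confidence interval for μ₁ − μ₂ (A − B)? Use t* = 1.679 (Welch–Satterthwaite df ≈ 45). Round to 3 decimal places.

Standard errors of each mean: 3.5/√30 = 0.6390 and 4.7/√208 = 0.3259.
SE(x̄₁ − x̄₂) = √(0.6390² + 0.3259²) = 0.7173 for independent samples with unequal variances.
With t* = 1.679, the margin is 1.679 × 0.7173 = 1.2043.

1.204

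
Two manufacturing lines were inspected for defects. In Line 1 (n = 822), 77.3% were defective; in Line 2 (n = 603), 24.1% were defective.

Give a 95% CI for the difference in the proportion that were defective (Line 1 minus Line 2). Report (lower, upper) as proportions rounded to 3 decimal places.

(0.487, 0.577)

The two standard errors are √(0.7730×0.2270/822) = 0.01461 and √(0.2410×0.7590/603) = 0.01742.
Because the samples are independent, SE_diff = √(0.01461² + 0.01742²) = 0.02274.
Using z* = 1.960 for 95%, ME = 1.960 × 0.02274 = 0.04457.
p̂₁ − p̂₂ = 0.5320; interval 0.5320 ± 0.04457 gives (0.487, 0.577).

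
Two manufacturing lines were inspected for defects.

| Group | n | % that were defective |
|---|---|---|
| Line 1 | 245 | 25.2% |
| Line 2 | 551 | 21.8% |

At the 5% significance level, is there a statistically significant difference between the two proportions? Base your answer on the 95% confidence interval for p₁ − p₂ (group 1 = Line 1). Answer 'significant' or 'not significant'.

not significant

SE₁ = √(p̂₁(1−p̂₁)/n₁) = √(0.2520·0.7480/245) = 0.02774; SE₂ = √(0.2180·0.7820/551) = 0.01759.
Independent samples: SE of the difference = √(SE₁² + SE₂²) = √(0.0007695076 + 0.0003094081) = 0.03285.
z* for 95% confidence is 1.960, so the margin of error is 1.960 × 0.03285 = 0.06439.
Point estimate p̂₁ − p̂₂ = 0.2520 − 0.2180 = 0.0340.
0.0340 ± 0.06439 → (-0.03039, 0.09839).
The interval (-0.03039, 0.09839) contains 0, so the difference is not significant.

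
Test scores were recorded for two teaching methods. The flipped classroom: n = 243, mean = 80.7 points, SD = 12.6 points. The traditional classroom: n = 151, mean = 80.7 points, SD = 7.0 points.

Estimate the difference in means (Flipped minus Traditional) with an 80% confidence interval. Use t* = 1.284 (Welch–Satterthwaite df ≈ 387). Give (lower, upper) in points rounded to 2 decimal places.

(-1.27, 1.27)

Per-group SEs: s₁/√n₁ = 12.6/√243 = 0.8083, s₂/√n₂ = 7.0/√151 = 0.5697.
Unpooled SE of the difference: √(0.65334889 + 0.32455809) = 0.9889.
Margin of error = t* · SE = 1.284 × 0.9889 = 1.2697.
x̄₁ − x̄₂ = 80.7 − 80.7 = 0.0000.
CI: 0.0000 ± 1.2697 = (-1.27, 1.27).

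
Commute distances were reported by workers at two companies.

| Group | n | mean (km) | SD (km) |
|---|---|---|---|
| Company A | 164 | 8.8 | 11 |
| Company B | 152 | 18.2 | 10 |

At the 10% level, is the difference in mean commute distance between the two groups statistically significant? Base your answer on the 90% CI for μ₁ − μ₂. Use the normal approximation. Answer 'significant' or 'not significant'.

significant

SE₁ = s₁/√n₁ = 11/√164 = 0.8590; SE₂ = 10/√152 = 0.8111.
Independent samples, unequal variances: SE_diff = √(SE₁² + SE₂²) = √(0.737881 + 0.65788321) = 1.1814.
z* = 1.645, so margin of error = 1.645 × 1.1814 = 1.9434.
Difference in means = 8.8 − 18.2 = -9.4000.
-9.4000 ± 1.9434 → (-11.3434, -7.4566).
The interval (-11.3434, -7.4566) does not contain 0, so the difference is significant.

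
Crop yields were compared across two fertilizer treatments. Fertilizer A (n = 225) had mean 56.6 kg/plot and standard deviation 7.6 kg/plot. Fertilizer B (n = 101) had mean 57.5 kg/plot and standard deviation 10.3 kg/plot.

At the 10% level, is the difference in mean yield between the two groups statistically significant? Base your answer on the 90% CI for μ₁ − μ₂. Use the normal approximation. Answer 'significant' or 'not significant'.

SE₁ = s₁/√n₁ = 7.6/√225 = 0.5067; SE₂ = 10.3/√101 = 1.0249.
Independent samples, unequal variances: SE_diff = √(SE₁² + SE₂²) = √(0.25674489 + 1.05042001) = 1.1433.
z* = 1.645, so margin of error = 1.645 × 1.1433 = 1.8807.
Difference in means = 56.6 − 57.5 = -0.9000.
-0.9000 ± 1.8807 → (-2.7807, 0.9807).
The interval (-2.7807, 0.9807) contains 0, so the difference is not significant.

not significant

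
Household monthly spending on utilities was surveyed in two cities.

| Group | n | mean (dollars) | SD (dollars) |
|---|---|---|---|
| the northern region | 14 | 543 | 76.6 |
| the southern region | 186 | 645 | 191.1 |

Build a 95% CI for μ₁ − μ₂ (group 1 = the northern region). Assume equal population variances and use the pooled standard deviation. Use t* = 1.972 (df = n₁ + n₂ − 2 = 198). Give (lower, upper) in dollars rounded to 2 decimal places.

(-203.52, -0.48)

s_p = √[((n₁−1)s₁² + (n₂−1)s₂²)/(n₁+n₂−2)] = √[(13·76.6² + 185·191.1²)/198] = 185.7599.
SE = 185.7599·√(1/14 + 1/186) = 51.4809.
With t* = 1.972, margin = 1.972 × 51.4809 = 101.5203.
x̄₁ − x̄₂ = 543 − 645 = -102.0000; interval -102.0000 ± 101.5203 = (-203.52, -0.48).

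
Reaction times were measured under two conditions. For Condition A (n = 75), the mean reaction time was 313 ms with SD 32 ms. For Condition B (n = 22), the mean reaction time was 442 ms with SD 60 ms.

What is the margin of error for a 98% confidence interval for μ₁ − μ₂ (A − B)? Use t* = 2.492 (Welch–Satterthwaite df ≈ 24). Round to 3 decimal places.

Per-group SEs: s₁/√n₁ = 32/√75 = 3.6950, s₂/√n₂ = 60/√22 = 12.7920.
Unpooled SE of the difference: √(13.653025 + 163.635264) = 13.3150.
Margin of error = t* · SE = 2.492 × 13.3150 = 33.1810.

33.181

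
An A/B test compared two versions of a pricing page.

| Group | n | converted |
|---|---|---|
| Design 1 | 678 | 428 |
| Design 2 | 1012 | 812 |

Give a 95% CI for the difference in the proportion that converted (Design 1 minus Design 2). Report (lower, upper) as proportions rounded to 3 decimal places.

First, p̂₁ = 428/678 = 0.6313; p̂₂ = 812/1012 = 0.8024.
The two standard errors are √(0.6313×0.3687/678) = 0.01853 and √(0.8024×0.1976/1012) = 0.01252.
Because the samples are independent, SE_diff = √(0.01853² + 0.01252²) = 0.02236.
Using z* = 1.960 for 95%, ME = 1.960 × 0.02236 = 0.04383.
p̂₁ − p̂₂ = -0.1711; interval -0.1711 ± 0.04383 gives (-0.215, -0.127).

(-0.215, -0.127)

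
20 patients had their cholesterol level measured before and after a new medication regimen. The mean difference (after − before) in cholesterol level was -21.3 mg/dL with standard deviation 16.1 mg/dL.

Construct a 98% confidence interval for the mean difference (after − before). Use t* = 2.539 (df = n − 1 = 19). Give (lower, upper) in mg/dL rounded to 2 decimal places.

Paired design: SE = s_d/√n = 16.1/√20 = 3.6001.
t* = 2.539; margin of error = 2.539 × 3.6001 = 9.1407.
-21.3 ± 9.1407 → (-30.44, -12.16).

(-30.44, -12.16)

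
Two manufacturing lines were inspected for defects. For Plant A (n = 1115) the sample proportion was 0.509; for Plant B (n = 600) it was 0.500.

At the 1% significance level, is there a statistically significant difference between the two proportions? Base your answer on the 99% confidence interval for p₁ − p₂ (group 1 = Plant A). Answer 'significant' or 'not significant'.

not significant

The two standard errors are √(0.5090×0.4910/1115) = 0.01497 and √(0.5000×0.5000/600) = 0.02041.
Because the samples are independent, SE_diff = √(0.01497² + 0.02041²) = 0.02531.
Using z* = 2.576 for 99%, ME = 2.576 × 0.02531 = 0.06520.
p̂₁ − p̂₂ = 0.0090; interval 0.0090 ± 0.06520 gives (-0.05620, 0.07420).
The interval (-0.05620, 0.07420) contains 0, so the difference is not significant.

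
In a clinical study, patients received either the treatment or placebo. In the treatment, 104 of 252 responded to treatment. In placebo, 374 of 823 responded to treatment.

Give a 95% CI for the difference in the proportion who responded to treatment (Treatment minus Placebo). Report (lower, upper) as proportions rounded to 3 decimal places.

p̂₁ = 104/252 = 0.4127 and p̂₂ = 374/823 = 0.4544.
SE₁ = √(p̂₁(1−p̂₁)/n₁) = √(0.4127·0.5873/252) = 0.03101; SE₂ = √(0.4544·0.5456/823) = 0.01736.
Independent samples: SE of the difference = √(SE₁² + SE₂²) = √(0.0009616201 + 0.0003013696) = 0.03554.
z* for 95% confidence is 1.960, so the margin of error is 1.960 × 0.03554 = 0.06966.
Point estimate p̂₁ − p̂₂ = 0.4127 − 0.4544 = -0.0417.
-0.0417 ± 0.06966 → (-0.111, 0.028).

(-0.111, 0.028)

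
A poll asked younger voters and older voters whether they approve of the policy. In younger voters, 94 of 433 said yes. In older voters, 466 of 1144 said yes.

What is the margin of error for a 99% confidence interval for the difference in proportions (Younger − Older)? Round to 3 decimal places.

Sample proportions: 94/433 = 0.2171, 466/1144 = 0.4073.
Each SE is √(p̂(1−p̂)/n): √(0.2171·0.7829/433) = 0.01981 and √(0.4073·0.5927/1144) = 0.01453.
SE(p̂₁ − p̂₂) = √(SE₁² + SE₂²) = √(0.0003924361 + 0.0002111209) = 0.02457, since the two samples are independent.
At 99% confidence z* = 2.576; margin = 2.576 × 0.02457 = 0.06329.

0.063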